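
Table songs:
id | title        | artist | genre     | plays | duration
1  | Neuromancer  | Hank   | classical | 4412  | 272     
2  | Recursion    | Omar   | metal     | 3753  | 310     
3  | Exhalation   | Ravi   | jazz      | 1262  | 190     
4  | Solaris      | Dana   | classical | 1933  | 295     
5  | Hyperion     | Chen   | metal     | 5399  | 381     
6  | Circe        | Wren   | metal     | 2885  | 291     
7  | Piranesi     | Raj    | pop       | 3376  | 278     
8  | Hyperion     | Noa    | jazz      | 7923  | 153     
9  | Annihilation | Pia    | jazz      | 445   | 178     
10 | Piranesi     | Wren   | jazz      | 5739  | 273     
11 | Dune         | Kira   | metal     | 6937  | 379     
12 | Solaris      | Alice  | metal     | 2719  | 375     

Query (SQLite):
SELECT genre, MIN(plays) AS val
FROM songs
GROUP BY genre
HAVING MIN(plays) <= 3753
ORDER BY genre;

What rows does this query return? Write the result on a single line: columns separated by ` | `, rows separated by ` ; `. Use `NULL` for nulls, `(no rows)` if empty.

Partition songs by genre; compute MIN(plays) within each group.
HAVING: keep groups where MIN(plays) <= 3753.
  classical: ids {1, 4} → MIN(plays)=1933
  jazz: ids {3, 8, 9, 10} → MIN(plays)=445
  metal: ids {2, 5, 6, 11, 12} → MIN(plays)=2719
  pop: ids {7} → MIN(plays)=3376

classical | 1933 ; jazz | 445 ; metal | 2719 ; pop | 3376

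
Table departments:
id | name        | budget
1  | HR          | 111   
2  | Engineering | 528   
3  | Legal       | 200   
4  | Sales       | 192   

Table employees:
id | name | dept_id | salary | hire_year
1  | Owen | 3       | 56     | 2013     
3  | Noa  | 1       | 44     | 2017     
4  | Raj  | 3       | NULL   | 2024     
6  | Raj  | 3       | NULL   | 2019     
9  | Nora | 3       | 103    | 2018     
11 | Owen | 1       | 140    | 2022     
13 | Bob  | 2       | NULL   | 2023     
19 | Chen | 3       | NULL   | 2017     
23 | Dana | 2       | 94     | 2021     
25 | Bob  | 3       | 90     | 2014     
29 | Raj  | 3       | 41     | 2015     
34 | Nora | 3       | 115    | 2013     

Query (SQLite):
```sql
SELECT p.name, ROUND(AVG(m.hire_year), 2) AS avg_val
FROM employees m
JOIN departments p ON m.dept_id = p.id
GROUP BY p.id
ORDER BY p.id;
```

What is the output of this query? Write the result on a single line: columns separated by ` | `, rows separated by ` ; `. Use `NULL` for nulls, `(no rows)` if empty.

Join each employees row to its departments via dept_id.
Group joined rows by departments.id; compute ROUND(AVG(m.hire_year), 2) per group.
  1: ids {3, 11} → ROUND(AVG(m.hire_year), 2)=2019.5
  2: ids {13, 23} → ROUND(AVG(m.hire_year), 2)=2022
  3: ids {1, 4, 6, 9, 19, 25, 29, 34} → ROUND(AVG(m.hire_year), 2)=2016.63

HR | 2019.5 ; Engineering | 2022 ; Legal | 2016.63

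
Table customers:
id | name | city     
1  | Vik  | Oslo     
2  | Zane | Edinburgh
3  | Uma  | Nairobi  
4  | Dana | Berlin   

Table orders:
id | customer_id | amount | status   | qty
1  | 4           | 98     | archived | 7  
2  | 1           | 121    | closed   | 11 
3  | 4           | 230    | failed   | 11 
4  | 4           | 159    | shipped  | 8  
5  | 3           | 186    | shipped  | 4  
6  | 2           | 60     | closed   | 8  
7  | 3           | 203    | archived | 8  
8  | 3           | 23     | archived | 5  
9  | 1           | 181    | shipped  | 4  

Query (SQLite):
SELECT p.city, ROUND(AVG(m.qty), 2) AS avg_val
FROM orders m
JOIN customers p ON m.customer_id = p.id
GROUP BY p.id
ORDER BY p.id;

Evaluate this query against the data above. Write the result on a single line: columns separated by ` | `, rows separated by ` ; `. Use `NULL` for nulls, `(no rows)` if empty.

Join each orders row to its customers via customer_id.
Group joined rows by customers.id; compute ROUND(AVG(m.qty), 2) per group.
  1: ids {2, 9} → ROUND(AVG(m.qty), 2)=7.5
  2: ids {6} → ROUND(AVG(m.qty), 2)=8
  3: ids {5, 7, 8} → ROUND(AVG(m.qty), 2)=5.67
  4: ids {1, 3, 4} → ROUND(AVG(m.qty), 2)=8.67

Oslo | 7.5 ; Edinburgh | 8 ; Nairobi | 5.67 ; Berlin | 8.67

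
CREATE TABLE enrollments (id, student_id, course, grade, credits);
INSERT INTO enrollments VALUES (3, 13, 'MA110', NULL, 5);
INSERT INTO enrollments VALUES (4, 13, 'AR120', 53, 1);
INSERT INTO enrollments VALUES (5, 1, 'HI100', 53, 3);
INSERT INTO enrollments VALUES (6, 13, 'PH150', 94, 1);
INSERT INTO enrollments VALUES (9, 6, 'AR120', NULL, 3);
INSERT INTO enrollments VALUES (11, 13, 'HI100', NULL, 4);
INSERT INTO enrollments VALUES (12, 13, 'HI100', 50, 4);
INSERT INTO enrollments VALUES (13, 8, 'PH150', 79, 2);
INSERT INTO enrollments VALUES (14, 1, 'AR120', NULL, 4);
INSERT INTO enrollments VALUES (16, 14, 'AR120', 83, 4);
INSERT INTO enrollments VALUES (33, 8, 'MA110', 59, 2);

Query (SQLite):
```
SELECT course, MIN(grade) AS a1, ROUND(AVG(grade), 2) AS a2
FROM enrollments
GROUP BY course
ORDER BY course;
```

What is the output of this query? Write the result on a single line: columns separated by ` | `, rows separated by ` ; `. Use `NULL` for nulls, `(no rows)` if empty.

AR120 | 53 | 68 ; HI100 | 50 | 51.5 ; MA110 | 59 | 59 ; PH150 | 79 | 86.5

Group enrollments by course.
Per group compute: MIN(grade), ROUND(AVG(grade), 2).
  AR120: ids {4, 9, 14, 16} → MIN(grade)=53, ROUND(AVG(grade), 2)=68
  HI100: ids {5, 11, 12} → MIN(grade)=50, ROUND(AVG(grade), 2)=51.5
  MA110: ids {3, 33} → MIN(grade)=59, ROUND(AVG(grade), 2)=59
  PH150: ids {6, 13} → MIN(grade)=79, ROUND(AVG(grade), 2)=86.5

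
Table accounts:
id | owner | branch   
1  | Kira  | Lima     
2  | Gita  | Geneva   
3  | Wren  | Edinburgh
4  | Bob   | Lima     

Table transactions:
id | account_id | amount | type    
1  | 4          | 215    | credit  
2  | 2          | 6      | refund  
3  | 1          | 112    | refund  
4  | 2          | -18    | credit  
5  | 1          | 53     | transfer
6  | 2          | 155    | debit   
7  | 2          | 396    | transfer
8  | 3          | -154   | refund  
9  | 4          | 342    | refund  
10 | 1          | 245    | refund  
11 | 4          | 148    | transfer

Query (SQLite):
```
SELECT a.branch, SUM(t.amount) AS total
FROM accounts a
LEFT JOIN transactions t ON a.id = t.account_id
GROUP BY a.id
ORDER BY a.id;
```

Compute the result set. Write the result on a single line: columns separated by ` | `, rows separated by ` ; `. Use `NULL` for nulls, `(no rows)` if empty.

Lima | 410 ; Geneva | 539 ; Edinburgh | -154 ; Lima | 705

LEFT JOIN keeps every accounts row; unmatched ones get NULL for transactions columns.
Group by accounts.id and compute SUM(t.amount). SUM over an all-NULL group is NULL.
  1: ids {3, 5, 10} → SUM(t.amount)=410
  2: ids {2, 4, 6, 7} → SUM(t.amount)=539
  3: ids {8} → SUM(t.amount)=-154
  4: ids {1, 9, 11} → SUM(t.amount)=705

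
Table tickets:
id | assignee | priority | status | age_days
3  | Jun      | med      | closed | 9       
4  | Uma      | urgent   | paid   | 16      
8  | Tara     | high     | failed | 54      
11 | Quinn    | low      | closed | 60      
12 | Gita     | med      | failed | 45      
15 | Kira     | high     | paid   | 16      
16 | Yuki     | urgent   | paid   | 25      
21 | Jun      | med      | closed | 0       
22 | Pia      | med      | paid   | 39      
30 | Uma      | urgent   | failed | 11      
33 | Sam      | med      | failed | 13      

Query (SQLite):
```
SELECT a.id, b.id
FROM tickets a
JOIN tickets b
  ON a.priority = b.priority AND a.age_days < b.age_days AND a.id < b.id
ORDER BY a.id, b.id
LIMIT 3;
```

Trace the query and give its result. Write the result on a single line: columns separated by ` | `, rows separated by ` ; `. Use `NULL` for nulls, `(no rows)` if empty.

Pairs (a,b) with same priority, a.age_days < b.age_days, a.id < b.id.
priority groups: high:{8,15} low:{11} med:{3,12,21,22,33} urgent:{4,16,30}
Ordered by (a.id, b.id); first 3.

3 | 12 ; 3 | 22 ; 3 | 33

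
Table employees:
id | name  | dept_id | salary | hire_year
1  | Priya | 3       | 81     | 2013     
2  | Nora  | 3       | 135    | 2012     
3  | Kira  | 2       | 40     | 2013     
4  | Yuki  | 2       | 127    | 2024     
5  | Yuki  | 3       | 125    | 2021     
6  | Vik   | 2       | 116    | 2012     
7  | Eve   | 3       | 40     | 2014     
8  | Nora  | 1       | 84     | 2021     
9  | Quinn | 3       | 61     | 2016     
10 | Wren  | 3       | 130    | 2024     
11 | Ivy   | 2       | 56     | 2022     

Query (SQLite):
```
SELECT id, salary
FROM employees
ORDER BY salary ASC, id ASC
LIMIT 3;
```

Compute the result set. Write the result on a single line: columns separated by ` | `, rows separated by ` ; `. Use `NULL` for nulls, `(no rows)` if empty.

3 | 40 ; 7 | 40 ; 11 | 56

Sort by salary asc, tiebreak id asc: (40, id=3), (40, id=7), (56, id=11), (61, id=9), (81, id=1), (84, id=8) …. Take first 3.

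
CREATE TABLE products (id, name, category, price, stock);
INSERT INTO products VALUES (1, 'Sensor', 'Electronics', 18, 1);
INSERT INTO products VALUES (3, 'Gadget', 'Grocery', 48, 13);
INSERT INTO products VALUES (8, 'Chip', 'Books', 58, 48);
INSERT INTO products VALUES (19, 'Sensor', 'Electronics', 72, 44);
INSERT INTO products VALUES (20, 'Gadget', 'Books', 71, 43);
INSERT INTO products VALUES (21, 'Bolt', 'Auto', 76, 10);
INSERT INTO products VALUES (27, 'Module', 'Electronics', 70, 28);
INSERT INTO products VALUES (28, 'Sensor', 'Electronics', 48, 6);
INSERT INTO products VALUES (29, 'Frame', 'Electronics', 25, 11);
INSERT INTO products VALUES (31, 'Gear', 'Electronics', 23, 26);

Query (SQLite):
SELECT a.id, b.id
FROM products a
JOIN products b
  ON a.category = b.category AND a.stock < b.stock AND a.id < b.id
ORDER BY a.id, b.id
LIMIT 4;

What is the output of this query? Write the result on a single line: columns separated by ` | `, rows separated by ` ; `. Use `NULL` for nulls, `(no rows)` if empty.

Pairs (a,b) with same category, a.stock < b.stock, a.id < b.id.
category groups: Auto:{21} Books:{8,20} Electronics:{1,19,27,28,29,31} Grocery:{3}
Ordered by (a.id, b.id); first 4.

1 | 19 ; 1 | 27 ; 1 | 28 ; 1 | 29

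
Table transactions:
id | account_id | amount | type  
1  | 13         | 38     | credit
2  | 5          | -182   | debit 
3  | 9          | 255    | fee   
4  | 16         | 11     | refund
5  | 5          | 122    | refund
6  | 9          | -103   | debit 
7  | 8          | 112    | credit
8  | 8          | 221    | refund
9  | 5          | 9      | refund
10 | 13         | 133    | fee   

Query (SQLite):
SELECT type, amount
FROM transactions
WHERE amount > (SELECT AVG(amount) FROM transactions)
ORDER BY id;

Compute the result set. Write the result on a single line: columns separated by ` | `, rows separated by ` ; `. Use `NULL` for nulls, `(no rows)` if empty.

fee | 255 ; refund | 122 ; credit | 112 ; refund | 221 ; fee | 133

Scalar subquery: AVG(amount) over all transactions rows = 61.6.
Keep rows where amount > that value.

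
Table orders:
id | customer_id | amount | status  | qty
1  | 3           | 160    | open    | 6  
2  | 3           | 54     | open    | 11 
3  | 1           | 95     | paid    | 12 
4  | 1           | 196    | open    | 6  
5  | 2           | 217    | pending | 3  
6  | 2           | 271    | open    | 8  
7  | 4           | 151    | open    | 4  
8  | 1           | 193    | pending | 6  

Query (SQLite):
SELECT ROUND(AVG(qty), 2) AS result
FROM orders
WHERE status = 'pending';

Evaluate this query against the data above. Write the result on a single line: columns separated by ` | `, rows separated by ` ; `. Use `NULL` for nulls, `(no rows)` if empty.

Rows where status='pending' → qty values: [3, 6].
AVG = 9 / 2 (rounded to 2 dp).

4.5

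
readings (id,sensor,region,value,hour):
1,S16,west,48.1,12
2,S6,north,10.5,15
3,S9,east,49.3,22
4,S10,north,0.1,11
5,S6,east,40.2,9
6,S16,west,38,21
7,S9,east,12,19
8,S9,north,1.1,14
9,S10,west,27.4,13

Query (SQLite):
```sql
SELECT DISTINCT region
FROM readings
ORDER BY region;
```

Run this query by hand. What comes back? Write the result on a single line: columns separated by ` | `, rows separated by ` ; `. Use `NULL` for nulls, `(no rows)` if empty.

east ; north ; west

Collect distinct region values from readings.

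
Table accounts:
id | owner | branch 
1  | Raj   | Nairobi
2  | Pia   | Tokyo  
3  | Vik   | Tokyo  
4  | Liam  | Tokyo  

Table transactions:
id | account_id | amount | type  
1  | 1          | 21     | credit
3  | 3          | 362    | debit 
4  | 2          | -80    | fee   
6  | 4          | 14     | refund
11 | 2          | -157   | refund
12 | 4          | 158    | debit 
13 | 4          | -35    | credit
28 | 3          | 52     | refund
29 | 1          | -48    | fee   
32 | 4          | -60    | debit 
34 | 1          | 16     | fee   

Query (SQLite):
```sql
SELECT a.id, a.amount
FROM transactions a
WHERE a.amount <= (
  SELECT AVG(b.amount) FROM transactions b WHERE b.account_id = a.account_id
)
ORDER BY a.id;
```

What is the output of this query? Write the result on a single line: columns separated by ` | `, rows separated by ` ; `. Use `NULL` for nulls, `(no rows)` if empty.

For each transactions row a, compute AVG(amount) over rows sharing a.account_id.
Keep row a if a.amount <= that per-group AVG.
  account_id=1: AVG(amount) = -3.666667
  account_id=2: AVG(amount) = -118.5
  account_id=3: AVG(amount) = 207.0
  account_id=4: AVG(amount) = 19.25

6 | 14 ; 11 | -157 ; 13 | -35 ; 28 | 52 ; 29 | -48 ; 32 | -60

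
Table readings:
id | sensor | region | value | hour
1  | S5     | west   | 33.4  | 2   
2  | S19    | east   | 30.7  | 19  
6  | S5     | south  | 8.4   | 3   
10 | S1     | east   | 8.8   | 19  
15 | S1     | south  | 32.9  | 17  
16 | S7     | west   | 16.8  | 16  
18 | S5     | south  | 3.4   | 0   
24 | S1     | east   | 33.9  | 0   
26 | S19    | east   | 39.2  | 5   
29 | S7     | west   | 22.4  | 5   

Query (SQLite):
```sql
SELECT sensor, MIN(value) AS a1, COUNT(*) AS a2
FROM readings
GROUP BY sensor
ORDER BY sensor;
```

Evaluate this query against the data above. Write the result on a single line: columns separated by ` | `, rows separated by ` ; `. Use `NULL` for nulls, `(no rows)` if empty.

Group readings by sensor.
Per group compute: MIN(value), COUNT(*).
  S1: ids {10, 15, 24} → MIN(value)=8.8, COUNT(*)=3
  S19: ids {2, 26} → MIN(value)=30.7, COUNT(*)=2
  S5: ids {1, 6, 18} → MIN(value)=3.4, COUNT(*)=3
  S7: ids {16, 29} → MIN(value)=16.8, COUNT(*)=2

S1 | 8.8 | 3 ; S19 | 30.7 | 2 ; S5 | 3.4 | 3 ; S7 | 16.8 | 2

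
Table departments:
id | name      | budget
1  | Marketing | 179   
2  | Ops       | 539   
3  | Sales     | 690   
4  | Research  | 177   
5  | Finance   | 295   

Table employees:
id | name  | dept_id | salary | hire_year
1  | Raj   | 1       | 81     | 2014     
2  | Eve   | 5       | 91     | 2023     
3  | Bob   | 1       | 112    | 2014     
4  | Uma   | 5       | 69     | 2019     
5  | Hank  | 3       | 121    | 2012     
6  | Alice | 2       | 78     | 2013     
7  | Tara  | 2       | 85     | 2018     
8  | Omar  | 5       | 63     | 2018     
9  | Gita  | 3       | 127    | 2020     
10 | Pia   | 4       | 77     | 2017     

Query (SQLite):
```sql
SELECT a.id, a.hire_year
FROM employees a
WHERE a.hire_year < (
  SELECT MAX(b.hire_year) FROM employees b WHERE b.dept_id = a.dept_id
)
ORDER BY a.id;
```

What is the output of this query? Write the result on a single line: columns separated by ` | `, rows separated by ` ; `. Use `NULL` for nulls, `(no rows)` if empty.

4 | 2019 ; 5 | 2012 ; 6 | 2013 ; 8 | 2018

For each employees row a, compute MAX(hire_year) over rows sharing a.dept_id.
Keep row a if a.hire_year < that per-group MAX.
  dept_id=1: MAX(hire_year) = 2014
  dept_id=2: MAX(hire_year) = 2018
  dept_id=3: MAX(hire_year) = 2020
  dept_id=4: MAX(hire_year) = 2017
  dept_id=5: MAX(hire_year) = 2023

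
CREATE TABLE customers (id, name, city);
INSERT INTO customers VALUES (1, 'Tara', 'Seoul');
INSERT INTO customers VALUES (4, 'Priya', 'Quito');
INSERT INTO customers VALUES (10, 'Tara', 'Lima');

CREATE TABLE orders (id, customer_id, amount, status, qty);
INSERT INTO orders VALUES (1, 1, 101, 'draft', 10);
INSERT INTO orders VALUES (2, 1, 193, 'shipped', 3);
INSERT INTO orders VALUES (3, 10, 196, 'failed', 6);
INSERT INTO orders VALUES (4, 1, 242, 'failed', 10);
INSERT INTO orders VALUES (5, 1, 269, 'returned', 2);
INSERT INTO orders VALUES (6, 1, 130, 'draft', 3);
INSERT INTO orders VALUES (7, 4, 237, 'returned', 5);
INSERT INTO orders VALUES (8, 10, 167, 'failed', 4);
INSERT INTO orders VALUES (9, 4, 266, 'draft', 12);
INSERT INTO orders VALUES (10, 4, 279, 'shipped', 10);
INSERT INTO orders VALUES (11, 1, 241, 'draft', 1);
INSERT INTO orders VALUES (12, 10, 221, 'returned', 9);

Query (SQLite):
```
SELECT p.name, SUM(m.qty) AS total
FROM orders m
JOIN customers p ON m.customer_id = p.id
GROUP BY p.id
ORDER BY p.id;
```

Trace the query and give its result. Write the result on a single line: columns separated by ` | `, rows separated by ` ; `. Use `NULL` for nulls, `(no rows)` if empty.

Join each orders row to its customers via customer_id.
Group joined rows by customers.id; compute SUM(m.qty) per group.
  1: ids {1, 2, 4, 5, 6, 11} → SUM(m.qty)=29
  4: ids {7, 9, 10} → SUM(m.qty)=27
  10: ids {3, 8, 12} → SUM(m.qty)=19

Tara | 29 ; Priya | 27 ; Tara | 19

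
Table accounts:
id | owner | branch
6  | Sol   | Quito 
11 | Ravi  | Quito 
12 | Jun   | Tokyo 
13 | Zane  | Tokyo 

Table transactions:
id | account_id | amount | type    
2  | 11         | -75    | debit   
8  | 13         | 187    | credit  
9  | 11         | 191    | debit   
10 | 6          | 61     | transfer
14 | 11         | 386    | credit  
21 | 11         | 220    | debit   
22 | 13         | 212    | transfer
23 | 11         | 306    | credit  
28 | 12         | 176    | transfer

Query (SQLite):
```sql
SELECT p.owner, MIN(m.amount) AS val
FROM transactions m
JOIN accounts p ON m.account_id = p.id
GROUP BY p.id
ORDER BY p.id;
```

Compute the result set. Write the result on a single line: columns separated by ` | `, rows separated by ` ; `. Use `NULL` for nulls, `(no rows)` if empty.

Join each transactions row to its accounts via account_id.
Group joined rows by accounts.id; compute MIN(m.amount) per group.
  6: ids {10} → MIN(m.amount)=61
  11: ids {2, 9, 14, 21, 23} → MIN(m.amount)=-75
  12: ids {28} → MIN(m.amount)=176
  13: ids {8, 22} → MIN(m.amount)=187

Sol | 61 ; Ravi | -75 ; Jun | 176 ; Zane | 187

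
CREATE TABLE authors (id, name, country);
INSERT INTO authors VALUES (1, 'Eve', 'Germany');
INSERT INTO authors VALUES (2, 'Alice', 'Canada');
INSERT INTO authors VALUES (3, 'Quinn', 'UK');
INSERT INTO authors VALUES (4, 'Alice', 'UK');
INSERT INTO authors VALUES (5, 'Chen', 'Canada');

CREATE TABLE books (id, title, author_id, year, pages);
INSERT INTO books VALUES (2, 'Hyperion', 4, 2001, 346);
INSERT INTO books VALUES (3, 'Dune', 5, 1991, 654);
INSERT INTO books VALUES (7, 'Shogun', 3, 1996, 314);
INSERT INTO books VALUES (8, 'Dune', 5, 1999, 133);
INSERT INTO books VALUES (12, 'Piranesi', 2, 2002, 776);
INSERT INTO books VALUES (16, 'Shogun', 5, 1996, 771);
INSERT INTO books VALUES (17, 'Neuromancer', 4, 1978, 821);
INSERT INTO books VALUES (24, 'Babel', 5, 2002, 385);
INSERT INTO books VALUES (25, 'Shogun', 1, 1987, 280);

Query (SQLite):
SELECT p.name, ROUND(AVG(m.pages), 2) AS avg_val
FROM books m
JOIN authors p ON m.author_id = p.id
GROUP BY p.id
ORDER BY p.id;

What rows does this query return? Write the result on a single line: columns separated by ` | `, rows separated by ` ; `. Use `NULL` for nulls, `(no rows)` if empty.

Eve | 280 ; Alice | 776 ; Quinn | 314 ; Alice | 583.5 ; Chen | 485.75

Join each books row to its authors via author_id.
Group joined rows by authors.id; compute ROUND(AVG(m.pages), 2) per group.
  1: ids {25} → ROUND(AVG(m.pages), 2)=280
  2: ids {12} → ROUND(AVG(m.pages), 2)=776
  3: ids {7} → ROUND(AVG(m.pages), 2)=314
  4: ids {2, 17} → ROUND(AVG(m.pages), 2)=583.5
  5: ids {3, 8, 16, 24} → ROUND(AVG(m.pages), 2)=485.75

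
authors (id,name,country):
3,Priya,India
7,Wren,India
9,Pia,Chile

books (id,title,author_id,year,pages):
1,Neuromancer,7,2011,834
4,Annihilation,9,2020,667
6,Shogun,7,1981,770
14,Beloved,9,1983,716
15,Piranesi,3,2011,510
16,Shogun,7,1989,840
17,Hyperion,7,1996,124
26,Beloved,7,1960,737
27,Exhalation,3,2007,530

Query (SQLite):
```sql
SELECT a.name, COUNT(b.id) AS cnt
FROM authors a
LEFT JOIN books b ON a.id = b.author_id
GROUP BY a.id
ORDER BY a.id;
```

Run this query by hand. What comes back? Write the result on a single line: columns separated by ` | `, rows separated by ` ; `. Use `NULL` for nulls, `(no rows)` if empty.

LEFT JOIN keeps every authors row; unmatched ones get NULL for books columns.
Group by authors.id and compute COUNT(b.id). COUNT(col) of an all-NULL group is 0.
  3: ids {15, 27} → COUNT(b.id)=2
  7: ids {1, 6, 16, 17, 26} → COUNT(b.id)=5
  9: ids {4, 14} → COUNT(b.id)=2

Priya | 2 ; Wren | 5 ; Pia | 2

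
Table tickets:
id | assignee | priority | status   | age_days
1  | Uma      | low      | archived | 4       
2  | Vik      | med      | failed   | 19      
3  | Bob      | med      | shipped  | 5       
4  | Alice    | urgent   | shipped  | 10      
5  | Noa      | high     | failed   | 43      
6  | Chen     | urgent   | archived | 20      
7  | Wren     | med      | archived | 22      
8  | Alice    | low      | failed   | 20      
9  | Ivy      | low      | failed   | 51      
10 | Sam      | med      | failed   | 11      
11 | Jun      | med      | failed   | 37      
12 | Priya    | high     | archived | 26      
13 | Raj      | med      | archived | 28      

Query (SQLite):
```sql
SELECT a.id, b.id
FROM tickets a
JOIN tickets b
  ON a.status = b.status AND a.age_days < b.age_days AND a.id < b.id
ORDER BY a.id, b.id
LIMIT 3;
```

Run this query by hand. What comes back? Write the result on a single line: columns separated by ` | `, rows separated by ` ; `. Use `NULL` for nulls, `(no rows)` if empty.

Pairs (a,b) with same status, a.age_days < b.age_days, a.id < b.id.
status groups: archived:{1,6,7,12,13} failed:{2,5,8,9,10,11} shipped:{3,4}
Ordered by (a.id, b.id); first 3.

1 | 6 ; 1 | 7 ; 1 | 12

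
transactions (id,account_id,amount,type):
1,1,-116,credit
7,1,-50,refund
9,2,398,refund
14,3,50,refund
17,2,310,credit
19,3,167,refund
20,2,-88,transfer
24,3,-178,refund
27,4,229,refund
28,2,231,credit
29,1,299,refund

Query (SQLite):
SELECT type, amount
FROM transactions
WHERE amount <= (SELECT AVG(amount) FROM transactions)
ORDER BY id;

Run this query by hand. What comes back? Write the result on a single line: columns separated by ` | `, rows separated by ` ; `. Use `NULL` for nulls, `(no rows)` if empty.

credit | -116 ; refund | -50 ; refund | 50 ; transfer | -88 ; refund | -178

Scalar subquery: AVG(amount) over all transactions rows = 113.818182 (≈; comparison uses full precision).
Keep rows where amount <= that value.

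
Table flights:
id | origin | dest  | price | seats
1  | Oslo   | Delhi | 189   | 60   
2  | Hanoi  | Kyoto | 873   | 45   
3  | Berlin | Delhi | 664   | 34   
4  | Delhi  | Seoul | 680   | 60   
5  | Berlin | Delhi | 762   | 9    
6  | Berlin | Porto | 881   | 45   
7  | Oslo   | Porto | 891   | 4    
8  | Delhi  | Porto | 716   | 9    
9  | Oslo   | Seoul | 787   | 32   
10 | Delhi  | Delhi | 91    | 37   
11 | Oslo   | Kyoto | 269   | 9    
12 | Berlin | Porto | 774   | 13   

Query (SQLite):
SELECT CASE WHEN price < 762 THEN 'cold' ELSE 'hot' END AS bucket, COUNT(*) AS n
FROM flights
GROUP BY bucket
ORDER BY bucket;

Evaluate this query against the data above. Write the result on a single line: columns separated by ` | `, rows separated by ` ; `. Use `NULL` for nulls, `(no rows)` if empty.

cold | 6 ; hot | 6

Bucket rows by price < 762 → 'cold' else 'hot'; count each bucket.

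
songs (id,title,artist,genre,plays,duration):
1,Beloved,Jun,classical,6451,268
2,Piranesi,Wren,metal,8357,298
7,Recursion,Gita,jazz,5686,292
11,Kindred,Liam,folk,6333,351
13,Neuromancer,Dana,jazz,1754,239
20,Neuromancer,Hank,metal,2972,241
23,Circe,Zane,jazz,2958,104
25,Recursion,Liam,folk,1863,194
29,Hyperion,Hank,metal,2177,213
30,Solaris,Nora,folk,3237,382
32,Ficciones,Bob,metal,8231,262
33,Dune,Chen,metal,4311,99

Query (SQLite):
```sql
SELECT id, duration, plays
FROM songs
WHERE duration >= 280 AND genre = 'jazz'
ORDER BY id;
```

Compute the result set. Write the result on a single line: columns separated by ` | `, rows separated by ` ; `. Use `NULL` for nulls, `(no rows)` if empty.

7 | 292 | 5686

duration >= 280: ids {2, 7, 11, 30}
genre = 'jazz': ids {7, 13, 23}
Combine with AND.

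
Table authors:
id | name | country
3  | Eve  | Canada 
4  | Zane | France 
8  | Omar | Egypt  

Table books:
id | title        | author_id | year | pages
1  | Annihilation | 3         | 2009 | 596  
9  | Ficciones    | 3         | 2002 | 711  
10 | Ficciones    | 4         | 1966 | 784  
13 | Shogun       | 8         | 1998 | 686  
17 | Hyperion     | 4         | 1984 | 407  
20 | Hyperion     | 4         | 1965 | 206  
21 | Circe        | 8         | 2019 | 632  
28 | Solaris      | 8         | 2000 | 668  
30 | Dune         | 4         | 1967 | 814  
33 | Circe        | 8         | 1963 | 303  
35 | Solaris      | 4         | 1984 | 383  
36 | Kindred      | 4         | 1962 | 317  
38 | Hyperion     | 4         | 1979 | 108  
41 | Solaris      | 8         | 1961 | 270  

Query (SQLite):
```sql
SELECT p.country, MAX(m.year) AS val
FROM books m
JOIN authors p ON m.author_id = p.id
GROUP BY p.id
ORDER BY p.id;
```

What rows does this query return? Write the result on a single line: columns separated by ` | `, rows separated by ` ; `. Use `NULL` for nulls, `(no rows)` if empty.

Canada | 2009 ; France | 1984 ; Egypt | 2019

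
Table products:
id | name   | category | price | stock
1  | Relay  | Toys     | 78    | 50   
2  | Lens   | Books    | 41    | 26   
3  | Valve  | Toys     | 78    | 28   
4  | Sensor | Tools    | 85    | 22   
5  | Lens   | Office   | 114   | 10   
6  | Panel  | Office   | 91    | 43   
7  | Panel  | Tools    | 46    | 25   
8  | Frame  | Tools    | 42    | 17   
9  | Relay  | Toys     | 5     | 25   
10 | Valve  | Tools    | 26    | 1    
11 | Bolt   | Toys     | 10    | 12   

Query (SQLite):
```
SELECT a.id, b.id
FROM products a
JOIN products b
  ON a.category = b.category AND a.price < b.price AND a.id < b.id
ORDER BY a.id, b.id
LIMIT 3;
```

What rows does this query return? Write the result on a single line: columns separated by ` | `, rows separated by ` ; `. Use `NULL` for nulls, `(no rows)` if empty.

Pairs (a,b) with same category, a.price < b.price, a.id < b.id.
category groups: Books:{2} Office:{5,6} Tools:{4,7,8,10} Toys:{1,3,9,11}
Ordered by (a.id, b.id); first 3.

9 | 11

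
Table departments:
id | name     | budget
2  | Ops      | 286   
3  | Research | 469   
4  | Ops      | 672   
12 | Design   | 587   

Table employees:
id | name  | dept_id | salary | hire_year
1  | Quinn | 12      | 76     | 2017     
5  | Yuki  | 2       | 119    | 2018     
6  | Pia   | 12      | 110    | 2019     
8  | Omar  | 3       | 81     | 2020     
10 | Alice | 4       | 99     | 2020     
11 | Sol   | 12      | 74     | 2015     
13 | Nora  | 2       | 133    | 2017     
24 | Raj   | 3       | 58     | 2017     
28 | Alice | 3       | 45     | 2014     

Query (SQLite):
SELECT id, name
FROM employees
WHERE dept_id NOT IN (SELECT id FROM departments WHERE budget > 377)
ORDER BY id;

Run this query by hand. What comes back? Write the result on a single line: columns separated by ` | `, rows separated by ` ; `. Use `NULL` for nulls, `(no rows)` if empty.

Inner query: departments.id where budget > 377.
Outer: keep employees rows whose dept_id is not in that set.
Inner query → {3, 4, 12}

5 | Yuki ; 13 | Nora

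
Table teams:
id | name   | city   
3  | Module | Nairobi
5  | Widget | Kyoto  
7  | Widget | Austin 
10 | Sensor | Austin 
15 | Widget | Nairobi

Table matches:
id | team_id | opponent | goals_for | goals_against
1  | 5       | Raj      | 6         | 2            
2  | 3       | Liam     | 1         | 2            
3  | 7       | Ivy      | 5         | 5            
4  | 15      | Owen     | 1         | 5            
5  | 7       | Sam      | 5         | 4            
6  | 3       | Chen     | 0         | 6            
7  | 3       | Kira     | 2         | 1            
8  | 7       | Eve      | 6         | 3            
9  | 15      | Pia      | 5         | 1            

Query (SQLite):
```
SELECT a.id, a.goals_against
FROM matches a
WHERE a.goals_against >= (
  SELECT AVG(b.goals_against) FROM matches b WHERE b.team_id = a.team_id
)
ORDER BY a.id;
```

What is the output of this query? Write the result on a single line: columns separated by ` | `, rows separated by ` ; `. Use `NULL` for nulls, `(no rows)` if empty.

For each matches row a, compute AVG(goals_against) over rows sharing a.team_id.
Keep row a if a.goals_against >= that per-group AVG.
  team_id=3: AVG(goals_against) = 3.0
  team_id=5: AVG(goals_against) = 2.0
  team_id=7: AVG(goals_against) = 4.0
  team_id=15: AVG(goals_against) = 3.0

1 | 2 ; 3 | 5 ; 4 | 5 ; 5 | 4 ; 6 | 6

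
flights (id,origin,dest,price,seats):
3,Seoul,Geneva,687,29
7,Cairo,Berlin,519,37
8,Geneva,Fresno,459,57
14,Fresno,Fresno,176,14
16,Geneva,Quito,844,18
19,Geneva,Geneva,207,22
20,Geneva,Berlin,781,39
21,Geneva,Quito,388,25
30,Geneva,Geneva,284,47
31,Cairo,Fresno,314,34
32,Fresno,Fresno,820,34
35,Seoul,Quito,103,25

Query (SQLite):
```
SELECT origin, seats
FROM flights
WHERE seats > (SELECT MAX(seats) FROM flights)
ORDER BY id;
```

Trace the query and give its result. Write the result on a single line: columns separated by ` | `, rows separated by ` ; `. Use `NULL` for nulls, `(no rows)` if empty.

Scalar subquery: MAX(seats) over all flights rows = 57.
Keep rows where seats > that value.

(no rows)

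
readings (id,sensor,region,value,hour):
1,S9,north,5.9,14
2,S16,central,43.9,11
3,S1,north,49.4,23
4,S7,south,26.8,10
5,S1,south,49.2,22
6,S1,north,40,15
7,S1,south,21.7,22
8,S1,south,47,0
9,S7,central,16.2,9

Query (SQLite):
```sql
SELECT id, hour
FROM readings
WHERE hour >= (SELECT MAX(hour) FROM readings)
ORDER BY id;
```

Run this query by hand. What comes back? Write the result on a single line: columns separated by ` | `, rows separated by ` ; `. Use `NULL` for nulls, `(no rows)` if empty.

3 | 23

Scalar subquery: MAX(hour) over all readings rows = 23.
Keep rows where hour >= that value.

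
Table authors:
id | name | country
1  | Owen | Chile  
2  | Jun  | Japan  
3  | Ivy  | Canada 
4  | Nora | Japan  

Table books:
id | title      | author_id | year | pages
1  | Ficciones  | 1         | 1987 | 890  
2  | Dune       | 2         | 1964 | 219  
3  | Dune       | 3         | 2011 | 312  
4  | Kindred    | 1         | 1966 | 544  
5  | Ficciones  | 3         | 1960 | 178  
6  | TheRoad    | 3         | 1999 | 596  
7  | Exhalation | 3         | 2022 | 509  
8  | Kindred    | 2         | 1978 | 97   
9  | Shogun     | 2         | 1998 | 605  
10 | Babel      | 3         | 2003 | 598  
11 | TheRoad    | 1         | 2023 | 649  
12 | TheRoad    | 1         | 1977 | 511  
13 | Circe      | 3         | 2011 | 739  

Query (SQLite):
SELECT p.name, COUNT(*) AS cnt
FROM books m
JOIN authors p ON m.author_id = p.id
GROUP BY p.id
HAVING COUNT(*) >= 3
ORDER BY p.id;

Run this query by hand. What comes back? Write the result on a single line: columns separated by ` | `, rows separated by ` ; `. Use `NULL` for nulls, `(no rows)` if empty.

Join each books row to its authors via author_id.
Group joined rows by authors.id; compute COUNT(*) per group.
HAVING: keep groups with count ≥ 3.
  1: ids {1, 4, 11, 12} → COUNT(*)=4
  2: ids {2, 8, 9} → COUNT(*)=3
  3: ids {3, 5, 6, 7, 10, 13} → COUNT(*)=6

Owen | 4 ; Jun | 3 ; Ivy | 6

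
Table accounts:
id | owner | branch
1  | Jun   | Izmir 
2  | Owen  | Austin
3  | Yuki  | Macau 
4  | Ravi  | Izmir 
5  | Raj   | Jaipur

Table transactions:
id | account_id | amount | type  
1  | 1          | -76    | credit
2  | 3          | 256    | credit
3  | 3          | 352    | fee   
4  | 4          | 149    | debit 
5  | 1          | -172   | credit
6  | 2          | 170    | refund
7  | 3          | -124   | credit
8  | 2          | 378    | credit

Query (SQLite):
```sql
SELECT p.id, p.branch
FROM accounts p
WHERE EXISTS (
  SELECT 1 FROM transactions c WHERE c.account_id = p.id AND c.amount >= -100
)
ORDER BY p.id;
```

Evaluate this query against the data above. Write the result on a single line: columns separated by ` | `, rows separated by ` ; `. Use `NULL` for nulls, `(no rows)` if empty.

1 | Izmir ; 2 | Austin ; 3 | Macau ; 4 | Izmir

For each accounts row, check whether any transactions with matching account_id has amount >= -100.
Keep rows where that is true.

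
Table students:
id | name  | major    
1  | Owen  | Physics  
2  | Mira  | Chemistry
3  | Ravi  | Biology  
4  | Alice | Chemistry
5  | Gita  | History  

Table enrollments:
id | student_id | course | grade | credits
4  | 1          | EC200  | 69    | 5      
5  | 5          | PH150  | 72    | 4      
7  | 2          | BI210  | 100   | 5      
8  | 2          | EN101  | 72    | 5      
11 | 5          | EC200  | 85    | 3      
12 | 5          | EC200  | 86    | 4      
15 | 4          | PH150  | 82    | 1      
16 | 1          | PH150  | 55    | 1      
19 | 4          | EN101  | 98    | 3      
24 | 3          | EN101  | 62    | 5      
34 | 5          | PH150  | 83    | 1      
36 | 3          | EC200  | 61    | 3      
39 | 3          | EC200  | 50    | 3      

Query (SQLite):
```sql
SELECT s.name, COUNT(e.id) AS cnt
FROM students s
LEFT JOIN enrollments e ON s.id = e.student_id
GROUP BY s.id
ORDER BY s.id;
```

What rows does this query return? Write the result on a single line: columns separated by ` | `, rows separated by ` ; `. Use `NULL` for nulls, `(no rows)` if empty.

Owen | 2 ; Mira | 2 ; Ravi | 3 ; Alice | 2 ; Gita | 4

LEFT JOIN keeps every students row; unmatched ones get NULL for enrollments columns.
Group by students.id and compute COUNT(e.id). COUNT(col) of an all-NULL group is 0.
  1: ids {4, 16} → COUNT(e.id)=2
  2: ids {7, 8} → COUNT(e.id)=2
  3: ids {24, 36, 39} → COUNT(e.id)=3
  4: ids {15, 19} → COUNT(e.id)=2
  5: ids {5, 11, 12, 34} → COUNT(e.id)=4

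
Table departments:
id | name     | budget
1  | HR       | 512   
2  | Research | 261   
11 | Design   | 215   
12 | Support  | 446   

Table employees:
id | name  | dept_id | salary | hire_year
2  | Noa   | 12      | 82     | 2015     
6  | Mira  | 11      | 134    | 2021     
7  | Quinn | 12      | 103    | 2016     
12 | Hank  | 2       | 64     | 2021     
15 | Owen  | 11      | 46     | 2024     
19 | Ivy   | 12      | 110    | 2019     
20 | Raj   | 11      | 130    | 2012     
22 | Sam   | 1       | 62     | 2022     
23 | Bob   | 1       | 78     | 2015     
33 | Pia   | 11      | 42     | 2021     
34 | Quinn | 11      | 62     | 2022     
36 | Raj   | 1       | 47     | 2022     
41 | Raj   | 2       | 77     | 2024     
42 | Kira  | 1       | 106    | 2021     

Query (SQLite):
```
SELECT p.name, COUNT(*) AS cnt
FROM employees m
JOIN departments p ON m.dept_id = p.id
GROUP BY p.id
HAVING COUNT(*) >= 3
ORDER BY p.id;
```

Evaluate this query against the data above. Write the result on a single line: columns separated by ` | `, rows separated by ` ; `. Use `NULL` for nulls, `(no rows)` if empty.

HR | 4 ; Design | 5 ; Support | 3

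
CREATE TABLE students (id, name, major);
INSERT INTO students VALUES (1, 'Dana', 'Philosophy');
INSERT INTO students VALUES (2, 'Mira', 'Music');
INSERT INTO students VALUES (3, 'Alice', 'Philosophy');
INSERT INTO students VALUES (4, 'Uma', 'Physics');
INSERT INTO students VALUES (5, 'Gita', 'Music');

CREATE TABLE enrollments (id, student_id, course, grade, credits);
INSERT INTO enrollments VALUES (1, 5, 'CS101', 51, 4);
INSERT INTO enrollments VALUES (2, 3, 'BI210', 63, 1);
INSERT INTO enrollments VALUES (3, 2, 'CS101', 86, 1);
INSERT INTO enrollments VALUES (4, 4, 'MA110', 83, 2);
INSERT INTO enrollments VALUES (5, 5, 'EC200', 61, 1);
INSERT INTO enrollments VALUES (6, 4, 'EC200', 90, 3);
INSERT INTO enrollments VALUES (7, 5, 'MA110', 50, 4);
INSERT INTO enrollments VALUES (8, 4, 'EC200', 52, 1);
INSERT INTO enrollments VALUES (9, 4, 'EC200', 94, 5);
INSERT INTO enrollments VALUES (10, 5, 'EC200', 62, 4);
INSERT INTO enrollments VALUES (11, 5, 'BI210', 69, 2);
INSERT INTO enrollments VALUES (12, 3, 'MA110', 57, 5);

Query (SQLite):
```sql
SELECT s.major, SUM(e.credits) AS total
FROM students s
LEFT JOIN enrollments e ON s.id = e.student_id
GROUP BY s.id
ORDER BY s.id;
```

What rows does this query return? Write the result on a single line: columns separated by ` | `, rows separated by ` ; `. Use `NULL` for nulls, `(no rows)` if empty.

LEFT JOIN keeps every students row; unmatched ones get NULL for enrollments columns.
Group by students.id and compute SUM(e.credits). SUM over an all-NULL group is NULL.
  1: ids {—} → SUM(e.credits)=NULL
  2: ids {3} → SUM(e.credits)=1
  3: ids {2, 12} → SUM(e.credits)=6
  4: ids {4, 6, 8, 9} → SUM(e.credits)=11
  5: ids {1, 5, 7, 10, 11} → SUM(e.credits)=15

Philosophy | NULL ; Music | 1 ; Philosophy | 6 ; Physics | 11 ; Music | 15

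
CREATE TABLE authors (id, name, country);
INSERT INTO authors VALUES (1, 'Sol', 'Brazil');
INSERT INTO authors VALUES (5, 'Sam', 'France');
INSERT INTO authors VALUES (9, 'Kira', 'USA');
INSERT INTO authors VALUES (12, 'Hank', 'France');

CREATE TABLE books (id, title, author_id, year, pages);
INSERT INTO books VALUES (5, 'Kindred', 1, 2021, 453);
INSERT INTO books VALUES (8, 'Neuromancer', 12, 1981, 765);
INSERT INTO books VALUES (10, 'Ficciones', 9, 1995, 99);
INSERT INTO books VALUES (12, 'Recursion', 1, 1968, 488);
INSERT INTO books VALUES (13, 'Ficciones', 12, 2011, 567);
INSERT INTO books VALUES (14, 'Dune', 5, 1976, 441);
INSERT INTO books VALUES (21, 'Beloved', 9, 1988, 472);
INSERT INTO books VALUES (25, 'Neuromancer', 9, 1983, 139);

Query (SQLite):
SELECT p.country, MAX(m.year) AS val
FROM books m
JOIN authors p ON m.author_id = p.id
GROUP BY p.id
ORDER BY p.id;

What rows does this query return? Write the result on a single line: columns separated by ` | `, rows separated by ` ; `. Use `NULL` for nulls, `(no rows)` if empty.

Brazil | 2021 ; France | 1976 ; USA | 1995 ; France | 2011

Join each books row to its authors via author_id.
Group joined rows by authors.id; compute MAX(m.year) per group.
  1: ids {5, 12} → MAX(m.year)=2021
  5: ids {14} → MAX(m.year)=1976
  9: ids {10, 21, 25} → MAX(m.year)=1995
  12: ids {8, 13} → MAX(m.year)=2011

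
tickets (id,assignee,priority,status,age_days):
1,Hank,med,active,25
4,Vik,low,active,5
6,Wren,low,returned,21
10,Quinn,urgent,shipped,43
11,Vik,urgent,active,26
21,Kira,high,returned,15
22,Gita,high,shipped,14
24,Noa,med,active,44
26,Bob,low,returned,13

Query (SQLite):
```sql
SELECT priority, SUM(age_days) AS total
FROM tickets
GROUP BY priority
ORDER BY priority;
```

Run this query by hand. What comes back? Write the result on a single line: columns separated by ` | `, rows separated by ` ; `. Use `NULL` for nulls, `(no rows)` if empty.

high | 29 ; low | 39 ; med | 69 ; urgent | 69

Partition tickets by priority; compute SUM(age_days) within each group.
  high: ids {21, 22} → SUM(age_days)=29
  low: ids {4, 6, 26} → SUM(age_days)=39
  med: ids {1, 24} → SUM(age_days)=69
  urgent: ids {10, 11} → SUM(age_days)=69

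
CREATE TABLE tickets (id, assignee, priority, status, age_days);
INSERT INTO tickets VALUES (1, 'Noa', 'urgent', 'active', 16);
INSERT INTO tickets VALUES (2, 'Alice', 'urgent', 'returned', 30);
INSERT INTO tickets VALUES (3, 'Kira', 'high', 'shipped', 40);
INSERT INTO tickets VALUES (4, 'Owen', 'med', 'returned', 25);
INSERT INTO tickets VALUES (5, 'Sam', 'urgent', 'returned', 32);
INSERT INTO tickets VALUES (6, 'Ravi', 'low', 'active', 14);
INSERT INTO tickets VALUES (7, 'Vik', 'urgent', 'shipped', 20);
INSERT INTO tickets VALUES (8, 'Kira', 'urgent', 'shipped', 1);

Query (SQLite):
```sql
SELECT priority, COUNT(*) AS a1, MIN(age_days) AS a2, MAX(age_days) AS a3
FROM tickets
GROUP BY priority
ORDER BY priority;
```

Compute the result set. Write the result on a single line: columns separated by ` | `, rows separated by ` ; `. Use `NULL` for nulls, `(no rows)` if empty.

high | 1 | 40 | 40 ; low | 1 | 14 | 14 ; med | 1 | 25 | 25 ; urgent | 5 | 1 | 32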